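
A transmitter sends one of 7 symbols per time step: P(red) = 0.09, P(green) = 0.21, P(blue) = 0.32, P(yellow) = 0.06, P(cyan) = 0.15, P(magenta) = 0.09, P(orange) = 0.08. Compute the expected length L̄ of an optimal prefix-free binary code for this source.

Repeatedly combine the two least-probable nodes; the expected code length is the sum of the merged weights.
merge 3/50 + 2/25 → 7/50
merge 9/100 + 9/100 → 9/50
merge 7/50 + 3/20 → 29/100
merge 9/50 + 21/100 → 39/100
merge 29/100 + 8/25 → 61/100
merge 39/100 + 61/100 → 1
L = 7/50 + 9/50 + 29/100 + 39/100 + 61/100 + 1 = 261/100 = 2.61 bits/symbol.

2.61 bits/symbol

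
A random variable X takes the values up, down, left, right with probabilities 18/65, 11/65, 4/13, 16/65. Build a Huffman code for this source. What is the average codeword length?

Repeatedly combine the two least-probable nodes; the expected code length is the sum of the merged weights.
merge 11/65 + 16/65 → 27/65
merge 18/65 + 4/13 → 38/65
merge 27/65 + 38/65 → 1
L = 27/65 + 38/65 + 1 = 2 bits/symbol.

2 bits/symbol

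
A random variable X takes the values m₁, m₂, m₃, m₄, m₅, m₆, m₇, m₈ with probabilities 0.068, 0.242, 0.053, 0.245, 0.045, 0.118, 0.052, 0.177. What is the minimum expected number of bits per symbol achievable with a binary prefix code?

2.731 bits/symbol

Repeatedly combine the two least-probable nodes; the expected code length is the sum of the merged weights.
merge 9/200 + 13/250 → 97/1000
merge 53/1000 + 17/250 → 121/1000
merge 97/1000 + 59/500 → 43/200
merge 121/1000 + 177/1000 → 149/500
merge 43/200 + 121/500 → 457/1000
merge 49/200 + 149/500 → 543/1000
merge 457/1000 + 543/1000 → 1
L = 97/1000 + 121/1000 + 43/200 + 149/500 + 457/1000 + 543/1000 + 1 = 2731/1000 = 2.731 bits/symbol.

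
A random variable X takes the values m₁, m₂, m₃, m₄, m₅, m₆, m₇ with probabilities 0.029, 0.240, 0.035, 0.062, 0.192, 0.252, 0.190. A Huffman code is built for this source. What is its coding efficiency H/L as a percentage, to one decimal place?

98.7%

Entropy H = −Σ p log₂ p ≈ 2.4737 bits.
Huffman merges: 29/1000+7/200→8/125; 31/500+8/125→63/500; 63/500+19/100→79/250; 24/125+6/25→54/125; 63/250+79/250→71/125; 54/125+71/125→1. L = 1253/500 ≈ 2.5060.
Efficiency = H/L = 2.4737/2.5060 = 98.7%.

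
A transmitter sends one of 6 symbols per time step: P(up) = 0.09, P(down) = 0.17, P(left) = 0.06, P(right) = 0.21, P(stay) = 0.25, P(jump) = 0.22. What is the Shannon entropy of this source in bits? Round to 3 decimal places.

H = −Σ pᵢ log₂ pᵢ.
−0.09·log₂(0.09) = 0.3127
−0.17·log₂(0.17) = 0.4346
−0.06·log₂(0.06) = 0.2435
−0.21·log₂(0.21) = 0.4728
−0.25·log₂(0.25) = 0.5000
−0.22·log₂(0.22) = 0.4806
Sum ≈ 2.4442 → 2.444 bits.

2.444 bits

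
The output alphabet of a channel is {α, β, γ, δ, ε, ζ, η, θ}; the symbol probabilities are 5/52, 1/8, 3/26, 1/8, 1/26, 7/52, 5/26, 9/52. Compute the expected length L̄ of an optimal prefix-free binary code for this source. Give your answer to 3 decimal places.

Repeatedly combine the two least-probable nodes; the expected code length is the sum of the merged weights.
merge 1/26 + 5/52 → 7/52
merge 3/26 + 1/8 → 25/104
merge 1/8 + 7/52 → 27/104
merge 7/52 + 9/52 → 4/13
merge 5/26 + 25/104 → 45/104
merge 27/104 + 4/13 → 59/104
merge 45/104 + 59/104 → 1
L = 7/52 + 25/104 + 27/104 + 4/13 + 45/104 + 59/104 + 1 = 153/52 ≈ 2.942 bits/symbol.

2.942 bits/symbol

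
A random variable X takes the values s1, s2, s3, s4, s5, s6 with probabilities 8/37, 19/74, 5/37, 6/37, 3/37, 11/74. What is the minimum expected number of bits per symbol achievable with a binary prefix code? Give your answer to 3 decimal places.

Repeatedly combine the two least-probable nodes; the expected code length is the sum of the merged weights.
merge 3/37 + 5/37 → 8/37
merge 11/74 + 6/37 → 23/74
merge 8/37 + 8/37 → 16/37
merge 19/74 + 23/74 → 21/37
merge 16/37 + 21/37 → 1
L = 8/37 + 23/74 + 16/37 + 21/37 + 1 = 187/74 ≈ 2.527 bits/symbol.

2.527 bits/symbol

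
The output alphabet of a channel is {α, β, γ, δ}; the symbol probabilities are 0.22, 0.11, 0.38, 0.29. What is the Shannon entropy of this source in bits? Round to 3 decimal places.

1.879 bits

H = −Σ pᵢ log₂ pᵢ.
−0.22·log₂(0.22) = 0.4806
−0.11·log₂(0.11) = 0.3503
−0.38·log₂(0.38) = 0.5305
−0.29·log₂(0.29) = 0.5179
Sum ≈ 1.8792 → 1.879 bits.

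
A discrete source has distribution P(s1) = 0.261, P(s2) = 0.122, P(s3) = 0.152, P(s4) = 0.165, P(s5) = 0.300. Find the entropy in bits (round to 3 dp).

2.239 bits

H = −Σ pᵢ log₂ pᵢ.
−0.261·log₂(0.261) = 0.5058
−0.122·log₂(0.122) = 0.3703
−0.152·log₂(0.152) = 0.4131
−0.165·log₂(0.165) = 0.4289
−0.300·log₂(0.300) = 0.5211
Sum ≈ 2.2392 → 2.239 bits.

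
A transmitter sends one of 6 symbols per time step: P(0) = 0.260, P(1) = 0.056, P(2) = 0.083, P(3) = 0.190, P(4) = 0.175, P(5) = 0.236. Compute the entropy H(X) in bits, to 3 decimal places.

2.423 bits

H = −Σ pᵢ log₂ pᵢ.
−0.260·log₂(0.260) = 0.5053
−0.056·log₂(0.056) = 0.2329
−0.083·log₂(0.083) = 0.2980
−0.190·log₂(0.190) = 0.4552
−0.175·log₂(0.175) = 0.4401
−0.236·log₂(0.236) = 0.4916
Sum ≈ 2.4231 → 2.423 bits.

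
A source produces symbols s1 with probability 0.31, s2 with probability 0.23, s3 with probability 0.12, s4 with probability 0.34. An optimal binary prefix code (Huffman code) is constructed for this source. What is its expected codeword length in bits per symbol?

2 bits/symbol

Repeatedly combine the two least-probable nodes; the expected code length is the sum of the merged weights.
merge 3/25 + 23/100 → 7/20
merge 31/100 + 17/50 → 13/20
merge 7/20 + 13/20 → 1
L = 7/20 + 13/20 + 1 = 2 bits/symbol.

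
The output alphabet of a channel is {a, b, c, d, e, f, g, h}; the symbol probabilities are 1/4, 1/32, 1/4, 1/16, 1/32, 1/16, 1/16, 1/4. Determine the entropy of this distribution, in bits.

2.5625 bits

Each probability is a power of 1/2, so log₂(1/p) is an integer.
H = Σ p·log₂(1/p) = 1/4·2 + 1/32·5 + 1/4·2 + 1/16·4 + 1/32·5 + 1/16·4 + 1/16·4 + 1/4·2 = 2.5625 bits.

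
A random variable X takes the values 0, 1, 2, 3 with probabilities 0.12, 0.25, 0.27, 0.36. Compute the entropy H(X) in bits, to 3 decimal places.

H = −Σ pᵢ log₂ pᵢ.
−0.12·log₂(0.12) = 0.3671
−0.25·log₂(0.25) = 0.5000
−0.27·log₂(0.27) = 0.5100
−0.36·log₂(0.36) = 0.5306
Sum ≈ 1.9077 → 1.908 bits.

1.908 bits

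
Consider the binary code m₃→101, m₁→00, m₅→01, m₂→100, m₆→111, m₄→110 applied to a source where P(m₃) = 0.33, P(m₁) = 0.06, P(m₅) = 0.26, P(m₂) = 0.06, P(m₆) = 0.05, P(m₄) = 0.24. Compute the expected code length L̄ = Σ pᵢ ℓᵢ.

L̄ = Σ pᵢ·ℓᵢ = 0.33·3 + 0.06·2 + 0.26·2 + 0.06·3 + 0.05·3 + 0.24·3 = 2.68 bits/symbol.

2.68 bits/symbol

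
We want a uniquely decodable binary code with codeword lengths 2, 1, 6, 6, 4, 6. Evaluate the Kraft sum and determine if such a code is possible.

With common denominator 2^6 = 64: Σ 2^(−ℓᵢ) = 16/64 + 32/64 + 1/64 + 1/64 + 4/64 + 1/64 = 55/64 = 0.859375.
Kraft's inequality requires Σ ≤ 1; here Σ = 0.859375 ≤ 1, so such a prefix code exists.

0.859375; yes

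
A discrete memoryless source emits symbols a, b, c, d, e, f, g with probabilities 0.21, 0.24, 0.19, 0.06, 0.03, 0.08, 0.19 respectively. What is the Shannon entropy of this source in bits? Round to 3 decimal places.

H = −Σ pᵢ log₂ pᵢ.
−0.21·log₂(0.21) = 0.4728
−0.24·log₂(0.24) = 0.4941
−0.19·log₂(0.19) = 0.4552
−0.06·log₂(0.06) = 0.2435
−0.03·log₂(0.03) = 0.1518
−0.08·log₂(0.08) = 0.2915
−0.19·log₂(0.19) = 0.4552
Sum ≈ 2.5642 → 2.564 bits.

2.564 bits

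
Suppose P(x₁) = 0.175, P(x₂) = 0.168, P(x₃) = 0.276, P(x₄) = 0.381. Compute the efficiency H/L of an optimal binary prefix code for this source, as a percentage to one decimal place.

Entropy H = −Σ p log₂ p ≈ 1.9154 bits.
Huffman merges: 21/125+7/40→343/1000; 69/250+343/1000→619/1000; 381/1000+619/1000→1. L = 981/500 ≈ 1.9620.
Efficiency = H/L = 1.9154/1.9620 = 97.6%.

97.6%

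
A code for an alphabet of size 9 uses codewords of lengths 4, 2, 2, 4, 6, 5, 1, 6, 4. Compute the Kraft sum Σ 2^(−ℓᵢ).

With common denominator 2^6 = 64: Σ 2^(−ℓᵢ) = 4/64 + 16/64 + 16/64 + 4/64 + 1/64 + 2/64 + 32/64 + 1/64 + 4/64 = 80/64 = 1.25.

1.25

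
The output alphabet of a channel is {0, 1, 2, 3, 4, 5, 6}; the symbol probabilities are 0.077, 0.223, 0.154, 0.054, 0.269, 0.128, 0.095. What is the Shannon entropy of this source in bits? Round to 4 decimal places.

H = −Σ pᵢ log₂ pᵢ.
−0.077·log₂(0.077) = 0.2848
−0.223·log₂(0.223) = 0.4828
−0.154·log₂(0.154) = 0.4156
−0.054·log₂(0.054) = 0.2274
−0.269·log₂(0.269) = 0.5096
−0.128·log₂(0.128) = 0.3796
−0.095·log₂(0.095) = 0.3226
Sum ≈ 2.6224 → 2.6224 bits.

2.6224 bits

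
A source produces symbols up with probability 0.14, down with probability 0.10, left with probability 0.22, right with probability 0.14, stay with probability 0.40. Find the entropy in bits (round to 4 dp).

H = −Σ pᵢ log₂ pᵢ.
−0.14·log₂(0.14) = 0.3971
−0.10·log₂(0.10) = 0.3322
−0.22·log₂(0.22) = 0.4806
−0.14·log₂(0.14) = 0.3971
−0.40·log₂(0.40) = 0.5288
Sum ≈ 2.1358 → 2.1358 bits.

2.1358 bits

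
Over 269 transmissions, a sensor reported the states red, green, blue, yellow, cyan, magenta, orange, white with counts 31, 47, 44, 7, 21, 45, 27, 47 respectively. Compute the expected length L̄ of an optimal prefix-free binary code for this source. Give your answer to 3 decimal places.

2.929 bits/symbol

Probabilities are the counts divided by 269.
Repeatedly combine the two least-probable nodes; the expected code length is the sum of the merged weights.
merge 7/269 + 21/269 → 28/269
merge 27/269 + 28/269 → 55/269
merge 31/269 + 44/269 → 75/269
merge 45/269 + 47/269 → 92/269
merge 47/269 + 55/269 → 102/269
merge 75/269 + 92/269 → 167/269
merge 102/269 + 167/269 → 1
L = 28/269 + 55/269 + 75/269 + 92/269 + 102/269 + 167/269 + 1 = 788/269 ≈ 2.929 bits/symbol.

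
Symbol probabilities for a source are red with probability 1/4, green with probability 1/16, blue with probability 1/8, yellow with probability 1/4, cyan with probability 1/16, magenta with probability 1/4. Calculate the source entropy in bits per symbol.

Each probability is a power of 1/2, so log₂(1/p) is an integer.
H = Σ p·log₂(1/p) = 1/4·2 + 1/16·4 + 1/8·3 + 1/4·2 + 1/16·4 + 1/4·2 = 2.375 bits.

2.375 bits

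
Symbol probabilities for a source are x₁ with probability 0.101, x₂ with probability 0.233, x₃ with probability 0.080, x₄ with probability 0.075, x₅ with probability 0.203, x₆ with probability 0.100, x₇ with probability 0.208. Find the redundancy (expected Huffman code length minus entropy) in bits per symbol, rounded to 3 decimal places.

0.046 bits

Entropy H = −Σ p log₂ p ≈ 2.6659 bits.
Huffman merges: 3/40+2/25→31/200; 1/10+101/1000→201/1000; 31/200+201/1000→89/250; 203/1000+26/125→411/1000; 233/1000+89/250→589/1000; 411/1000+589/1000→1. L = 339/125 ≈ 2.7120.
L − H = 2.7120 − 2.6659 = 0.046 bits.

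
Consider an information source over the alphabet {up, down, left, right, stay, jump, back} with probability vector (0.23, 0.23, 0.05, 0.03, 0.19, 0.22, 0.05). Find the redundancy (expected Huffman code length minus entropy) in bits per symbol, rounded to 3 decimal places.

0.035 bits

Entropy H = −Σ p log₂ p ≈ 2.4951 bits.
Huffman merges: 3/100+1/20→2/25; 1/20+2/25→13/100; 13/100+19/100→8/25; 11/50+23/100→9/20; 23/100+8/25→11/20; 9/20+11/20→1. L = 253/100 ≈ 2.5300.
L − H = 2.5300 − 2.4951 = 0.035 bits.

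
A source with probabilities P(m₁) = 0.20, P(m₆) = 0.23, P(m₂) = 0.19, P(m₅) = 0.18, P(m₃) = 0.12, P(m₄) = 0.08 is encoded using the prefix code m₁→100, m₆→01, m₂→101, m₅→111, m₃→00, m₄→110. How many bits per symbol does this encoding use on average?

L̄ = Σ pᵢ·ℓᵢ = 0.20·3 + 0.23·2 + 0.19·3 + 0.18·3 + 0.12·2 + 0.08·3 = 2.65 bits/symbol.

2.65 bits/symbol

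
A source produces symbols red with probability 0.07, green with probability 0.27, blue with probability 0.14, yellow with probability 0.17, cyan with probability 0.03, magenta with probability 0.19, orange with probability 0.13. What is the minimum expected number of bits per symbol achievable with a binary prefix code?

2.64 bits/symbol

Repeatedly combine the two least-probable nodes; the expected code length is the sum of the merged weights.
merge 3/100 + 7/100 → 1/10
merge 1/10 + 13/100 → 23/100
merge 7/50 + 17/100 → 31/100
merge 19/100 + 23/100 → 21/50
merge 27/100 + 31/100 → 29/50
merge 21/50 + 29/50 → 1
L = 1/10 + 23/100 + 31/100 + 21/50 + 29/50 + 1 = 66/25 = 2.64 bits/symbol.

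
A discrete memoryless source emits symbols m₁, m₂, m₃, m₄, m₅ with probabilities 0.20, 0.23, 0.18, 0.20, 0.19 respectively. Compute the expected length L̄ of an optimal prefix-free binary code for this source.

2.37 bits/symbol

Repeatedly combine the two least-probable nodes; the expected code length is the sum of the merged weights.
merge 9/50 + 19/100 → 37/100
merge 1/5 + 1/5 → 2/5
merge 23/100 + 37/100 → 3/5
merge 2/5 + 3/5 → 1
L = 37/100 + 2/5 + 3/5 + 1 = 237/100 = 2.37 bits/symbol.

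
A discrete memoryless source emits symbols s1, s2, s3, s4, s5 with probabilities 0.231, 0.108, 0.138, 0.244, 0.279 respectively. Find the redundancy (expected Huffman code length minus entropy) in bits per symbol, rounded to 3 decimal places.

0.006 bits

Entropy H = −Σ p log₂ p ≈ 2.2398 bits.
Huffman merges: 27/250+69/500→123/500; 231/1000+61/250→19/40; 123/500+279/1000→21/40; 19/40+21/40→1. L = 1123/500 ≈ 2.2460.
L − H = 2.2460 − 2.2398 = 0.006 bits.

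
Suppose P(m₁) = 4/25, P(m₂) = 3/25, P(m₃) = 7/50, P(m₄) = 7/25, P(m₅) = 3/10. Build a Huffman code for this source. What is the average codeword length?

Repeatedly combine the two least-probable nodes; the expected code length is the sum of the merged weights.
merge 3/25 + 7/50 → 13/50
merge 4/25 + 13/50 → 21/50
merge 7/25 + 3/10 → 29/50
merge 21/50 + 29/50 → 1
L = 13/50 + 21/50 + 29/50 + 1 = 113/50 = 2.26 bits/symbol.

2.26 bits/symbol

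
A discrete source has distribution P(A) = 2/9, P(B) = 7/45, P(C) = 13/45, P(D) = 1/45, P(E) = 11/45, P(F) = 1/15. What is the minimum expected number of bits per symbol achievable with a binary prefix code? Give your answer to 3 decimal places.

2.333 bits/symbol

Repeatedly combine the two least-probable nodes; the expected code length is the sum of the merged weights.
merge 1/45 + 1/15 → 4/45
merge 4/45 + 7/45 → 11/45
merge 2/9 + 11/45 → 7/15
merge 11/45 + 13/45 → 8/15
merge 7/15 + 8/15 → 1
L = 4/45 + 11/45 + 7/15 + 8/15 + 1 = 7/3 ≈ 2.333 bits/symbol.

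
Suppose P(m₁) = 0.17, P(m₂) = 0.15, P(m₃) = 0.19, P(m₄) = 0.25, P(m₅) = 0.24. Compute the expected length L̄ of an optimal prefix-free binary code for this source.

2.32 bits/symbol

Repeatedly combine the two least-probable nodes; the expected code length is the sum of the merged weights.
merge 3/20 + 17/100 → 8/25
merge 19/100 + 6/25 → 43/100
merge 1/4 + 8/25 → 57/100
merge 43/100 + 57/100 → 1
L = 8/25 + 43/100 + 57/100 + 1 = 58/25 = 2.32 bits/symbol.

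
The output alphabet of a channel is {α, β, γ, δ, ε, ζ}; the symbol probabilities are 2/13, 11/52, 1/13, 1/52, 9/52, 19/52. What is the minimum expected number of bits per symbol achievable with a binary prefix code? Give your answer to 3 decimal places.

2.346 bits/symbol

Repeatedly combine the two least-probable nodes; the expected code length is the sum of the merged weights.
merge 1/52 + 1/13 → 5/52
merge 5/52 + 2/13 → 1/4
merge 9/52 + 11/52 → 5/13
merge 1/4 + 19/52 → 8/13
merge 5/13 + 8/13 → 1
L = 5/52 + 1/4 + 5/13 + 8/13 + 1 = 61/26 ≈ 2.346 bits/symbol.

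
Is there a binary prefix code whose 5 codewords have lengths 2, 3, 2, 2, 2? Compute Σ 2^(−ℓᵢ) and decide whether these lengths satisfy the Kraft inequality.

1.125; no

With common denominator 2^3 = 8: Σ 2^(−ℓᵢ) = 2/8 + 1/8 + 2/8 + 2/8 + 2/8 = 9/8 = 1.125.
Kraft's inequality requires Σ ≤ 1; here Σ = 1.125 > 1, so no such prefix code exists.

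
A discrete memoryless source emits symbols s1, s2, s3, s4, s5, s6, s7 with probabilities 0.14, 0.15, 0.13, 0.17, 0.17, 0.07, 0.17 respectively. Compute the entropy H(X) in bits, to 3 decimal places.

2.763 bits

H = −Σ pᵢ log₂ pᵢ.
−0.14·log₂(0.14) = 0.3971
−0.15·log₂(0.15) = 0.4105
−0.13·log₂(0.13) = 0.3826
−0.17·log₂(0.17) = 0.4346
−0.17·log₂(0.17) = 0.4346
−0.07·log₂(0.07) = 0.2686
−0.17·log₂(0.17) = 0.4346
Sum ≈ 2.7626 → 2.763 bits.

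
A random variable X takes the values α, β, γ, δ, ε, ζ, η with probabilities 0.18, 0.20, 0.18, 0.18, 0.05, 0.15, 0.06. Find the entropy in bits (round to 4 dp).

2.6705 bits

H = −Σ pᵢ log₂ pᵢ.
−0.18·log₂(0.18) = 0.4453
−0.20·log₂(0.20) = 0.4644
−0.18·log₂(0.18) = 0.4453
−0.18·log₂(0.18) = 0.4453
−0.05·log₂(0.05) = 0.2161
−0.15·log₂(0.15) = 0.4105
−0.06·log₂(0.06) = 0.2435
Sum ≈ 2.6705 → 2.6705 bits.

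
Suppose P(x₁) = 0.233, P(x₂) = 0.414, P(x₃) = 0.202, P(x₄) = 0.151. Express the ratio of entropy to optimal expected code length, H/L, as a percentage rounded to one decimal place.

Entropy H = −Σ p log₂ p ≈ 1.8944 bits.
Huffman merges: 151/1000+101/500→353/1000; 233/1000+353/1000→293/500; 207/500+293/500→1. L = 1939/1000 ≈ 1.9390.
Efficiency = H/L = 1.8944/1.9390 = 97.7%.

97.7%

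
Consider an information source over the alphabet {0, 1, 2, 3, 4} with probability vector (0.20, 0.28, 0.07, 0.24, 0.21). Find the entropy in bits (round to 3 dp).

H = −Σ pᵢ log₂ pᵢ.
−0.20·log₂(0.20) = 0.4644
−0.28·log₂(0.28) = 0.5142
−0.07·log₂(0.07) = 0.2686
−0.24·log₂(0.24) = 0.4941
−0.21·log₂(0.21) = 0.4728
Sum ≈ 2.2141 → 2.214 bits.

2.214 bits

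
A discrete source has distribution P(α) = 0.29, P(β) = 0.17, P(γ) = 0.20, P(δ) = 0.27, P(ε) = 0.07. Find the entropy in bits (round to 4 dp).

2.1955 bits

H = −Σ pᵢ log₂ pᵢ.
−0.29·log₂(0.29) = 0.5179
−0.17·log₂(0.17) = 0.4346
−0.20·log₂(0.20) = 0.4644
−0.27·log₂(0.27) = 0.5100
−0.07·log₂(0.07) = 0.2686
Sum ≈ 2.1955 → 2.1955 bits.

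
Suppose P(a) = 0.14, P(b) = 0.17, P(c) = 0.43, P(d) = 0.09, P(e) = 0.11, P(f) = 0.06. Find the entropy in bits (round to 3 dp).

H = −Σ pᵢ log₂ pᵢ.
−0.14·log₂(0.14) = 0.3971
−0.17·log₂(0.17) = 0.4346
−0.43·log₂(0.43) = 0.5236
−0.09·log₂(0.09) = 0.3127
−0.11·log₂(0.11) = 0.3503
−0.06·log₂(0.06) = 0.2435
Sum ≈ 2.2617 → 2.262 bits.

2.262 bits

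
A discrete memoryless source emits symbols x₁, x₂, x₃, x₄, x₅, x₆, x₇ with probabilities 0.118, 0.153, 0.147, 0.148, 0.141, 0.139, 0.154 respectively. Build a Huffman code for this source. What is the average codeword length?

Repeatedly combine the two least-probable nodes; the expected code length is the sum of the merged weights.
merge 59/500 + 139/1000 → 257/1000
merge 141/1000 + 147/1000 → 36/125
merge 37/250 + 153/1000 → 301/1000
merge 77/500 + 257/1000 → 411/1000
merge 36/125 + 301/1000 → 589/1000
merge 411/1000 + 589/1000 → 1
L = 257/1000 + 36/125 + 301/1000 + 411/1000 + 589/1000 + 1 = 1423/500 = 2.846 bits/symbol.

2.846 bits/symbol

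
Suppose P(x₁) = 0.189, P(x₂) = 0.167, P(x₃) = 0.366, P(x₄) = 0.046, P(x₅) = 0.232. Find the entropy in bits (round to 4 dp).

2.1096 bits

H = −Σ pᵢ log₂ pᵢ.
−0.189·log₂(0.189) = 0.4543
−0.167·log₂(0.167) = 0.4312
−0.366·log₂(0.366) = 0.5307
−0.046·log₂(0.046) = 0.2043
−0.232·log₂(0.232) = 0.4890
Sum ≈ 2.1096 → 2.1096 bits.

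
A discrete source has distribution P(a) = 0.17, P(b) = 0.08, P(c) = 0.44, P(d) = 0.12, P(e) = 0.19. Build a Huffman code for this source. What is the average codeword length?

Repeatedly combine the two least-probable nodes; the expected code length is the sum of the merged weights.
merge 2/25 + 3/25 → 1/5
merge 17/100 + 19/100 → 9/25
merge 1/5 + 9/25 → 14/25
merge 11/25 + 14/25 → 1
L = 1/5 + 9/25 + 14/25 + 1 = 53/25 = 2.12 bits/symbol.

2.12 bits/symbol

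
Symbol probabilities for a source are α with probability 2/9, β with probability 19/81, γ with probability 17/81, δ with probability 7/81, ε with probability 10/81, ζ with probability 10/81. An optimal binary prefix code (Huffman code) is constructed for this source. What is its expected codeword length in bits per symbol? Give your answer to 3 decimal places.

Repeatedly combine the two least-probable nodes; the expected code length is the sum of the merged weights.
merge 7/81 + 10/81 → 17/81
merge 10/81 + 17/81 → 1/3
merge 17/81 + 2/9 → 35/81
merge 19/81 + 1/3 → 46/81
merge 35/81 + 46/81 → 1
L = 17/81 + 1/3 + 35/81 + 46/81 + 1 = 206/81 ≈ 2.543 bits/symbol.

2.543 bits/symbol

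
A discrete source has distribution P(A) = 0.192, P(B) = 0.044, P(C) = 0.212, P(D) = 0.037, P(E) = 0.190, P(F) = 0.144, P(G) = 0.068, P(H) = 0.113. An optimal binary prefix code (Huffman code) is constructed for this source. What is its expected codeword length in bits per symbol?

2.826 bits/symbol

Repeatedly combine the two least-probable nodes; the expected code length is the sum of the merged weights.
merge 37/1000 + 11/250 → 81/1000
merge 17/250 + 81/1000 → 149/1000
merge 113/1000 + 18/125 → 257/1000
merge 149/1000 + 19/100 → 339/1000
merge 24/125 + 53/250 → 101/250
merge 257/1000 + 339/1000 → 149/250
merge 101/250 + 149/250 → 1
L = 81/1000 + 149/1000 + 257/1000 + 339/1000 + 101/250 + 149/250 + 1 = 1413/500 = 2.826 bits/symbol.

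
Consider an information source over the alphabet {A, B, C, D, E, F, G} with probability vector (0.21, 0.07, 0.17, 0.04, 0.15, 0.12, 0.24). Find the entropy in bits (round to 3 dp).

H = −Σ pᵢ log₂ pᵢ.
−0.21·log₂(0.21) = 0.4728
−0.07·log₂(0.07) = 0.2686
−0.17·log₂(0.17) = 0.4346
−0.04·log₂(0.04) = 0.1858
−0.15·log₂(0.15) = 0.4105
−0.12·log₂(0.12) = 0.3671
−0.24·log₂(0.24) = 0.4941
Sum ≈ 2.6335 → 2.633 bits.

2.633 bits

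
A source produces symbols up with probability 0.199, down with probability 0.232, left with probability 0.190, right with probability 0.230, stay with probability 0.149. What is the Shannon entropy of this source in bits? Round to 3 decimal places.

2.305 bits

H = −Σ pᵢ log₂ pᵢ.
−0.199·log₂(0.199) = 0.4635
−0.232·log₂(0.232) = 0.4890
−0.190·log₂(0.190) = 0.4552
−0.230·log₂(0.230) = 0.4877
−0.149·log₂(0.149) = 0.4092
Sum ≈ 2.3047 → 2.305 bits.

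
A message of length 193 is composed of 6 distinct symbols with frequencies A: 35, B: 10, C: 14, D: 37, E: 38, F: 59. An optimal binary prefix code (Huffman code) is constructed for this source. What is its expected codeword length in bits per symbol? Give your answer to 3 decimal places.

Probabilities are the counts divided by 193.
Repeatedly combine the two least-probable nodes; the expected code length is the sum of the merged weights.
merge 10/193 + 14/193 → 24/193
merge 24/193 + 35/193 → 59/193
merge 37/193 + 38/193 → 75/193
merge 59/193 + 59/193 → 118/193
merge 75/193 + 118/193 → 1
L = 24/193 + 59/193 + 75/193 + 118/193 + 1 = 469/193 ≈ 2.430 bits/symbol.

2.430 bits/symbol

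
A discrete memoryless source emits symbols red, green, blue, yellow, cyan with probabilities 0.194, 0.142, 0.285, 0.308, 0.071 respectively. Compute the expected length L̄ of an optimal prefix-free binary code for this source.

2.213 bits/symbol

Repeatedly combine the two least-probable nodes; the expected code length is the sum of the merged weights.
merge 71/1000 + 71/500 → 213/1000
merge 97/500 + 213/1000 → 407/1000
merge 57/200 + 77/250 → 593/1000
merge 407/1000 + 593/1000 → 1
L = 213/1000 + 407/1000 + 593/1000 + 1 = 2213/1000 = 2.213 bits/symbol.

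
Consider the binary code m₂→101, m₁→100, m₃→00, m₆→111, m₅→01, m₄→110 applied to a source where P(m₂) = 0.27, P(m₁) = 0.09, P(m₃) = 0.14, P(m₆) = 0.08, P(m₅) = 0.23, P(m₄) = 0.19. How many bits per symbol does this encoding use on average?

2.63 bits/symbol

L̄ = Σ pᵢ·ℓᵢ = 0.27·3 + 0.09·3 + 0.14·2 + 0.08·3 + 0.23·2 + 0.19·3 = 2.63 bits/symbol.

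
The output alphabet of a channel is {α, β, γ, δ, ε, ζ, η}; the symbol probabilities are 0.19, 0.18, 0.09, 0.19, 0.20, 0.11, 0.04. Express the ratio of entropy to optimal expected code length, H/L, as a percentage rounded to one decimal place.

Entropy H = −Σ p log₂ p ≈ 2.6688 bits.
Huffman merges: 1/25+9/100→13/100; 11/100+13/100→6/25; 9/50+19/100→37/100; 19/100+1/5→39/100; 6/25+37/100→61/100; 39/100+61/100→1. L = 137/50 ≈ 2.7400.
Efficiency = H/L = 2.6688/2.7400 = 97.4%.

97.4%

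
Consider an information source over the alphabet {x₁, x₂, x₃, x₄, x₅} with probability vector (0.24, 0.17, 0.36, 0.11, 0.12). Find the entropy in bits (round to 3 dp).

H = −Σ pᵢ log₂ pᵢ.
−0.24·log₂(0.24) = 0.4941
−0.17·log₂(0.17) = 0.4346
−0.36·log₂(0.36) = 0.5306
−0.11·log₂(0.11) = 0.3503
−0.12·log₂(0.12) = 0.3671
Sum ≈ 2.1767 → 2.177 bits.

2.177 bits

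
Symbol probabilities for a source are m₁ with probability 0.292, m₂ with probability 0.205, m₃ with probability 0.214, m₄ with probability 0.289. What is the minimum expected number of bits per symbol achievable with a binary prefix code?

2 bits/symbol

Repeatedly combine the two least-probable nodes; the expected code length is the sum of the merged weights.
merge 41/200 + 107/500 → 419/1000
merge 289/1000 + 73/250 → 581/1000
merge 419/1000 + 581/1000 → 1
L = 419/1000 + 581/1000 + 1 = 2 bits/symbol.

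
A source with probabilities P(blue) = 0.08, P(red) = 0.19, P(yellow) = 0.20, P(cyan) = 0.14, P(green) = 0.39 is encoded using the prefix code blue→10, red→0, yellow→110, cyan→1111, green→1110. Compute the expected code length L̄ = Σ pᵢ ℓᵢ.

L̄ = Σ pᵢ·ℓᵢ = 0.08·2 + 0.19·1 + 0.20·3 + 0.14·4 + 0.39·4 = 3.07 bits/symbol.

3.07 bits/symbol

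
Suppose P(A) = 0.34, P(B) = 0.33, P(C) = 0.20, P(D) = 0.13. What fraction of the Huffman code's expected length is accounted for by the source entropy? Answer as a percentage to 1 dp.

95.7%

Entropy H = −Σ p log₂ p ≈ 1.9040 bits.
Huffman merges: 13/100+1/5→33/100; 33/100+33/100→33/50; 17/50+33/50→1. L = 199/100 ≈ 1.9900.
Efficiency = H/L = 1.9040/1.9900 = 95.7%.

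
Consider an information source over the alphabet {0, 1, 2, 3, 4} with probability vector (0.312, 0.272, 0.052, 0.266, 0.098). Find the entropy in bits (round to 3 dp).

2.094 bits

H = −Σ pᵢ log₂ pᵢ.
−0.312·log₂(0.312) = 0.5243
−0.272·log₂(0.272) = 0.5109
−0.052·log₂(0.052) = 0.2218
−0.266·log₂(0.266) = 0.5082
−0.098·log₂(0.098) = 0.3284
Sum ≈ 2.0936 → 2.094 bits.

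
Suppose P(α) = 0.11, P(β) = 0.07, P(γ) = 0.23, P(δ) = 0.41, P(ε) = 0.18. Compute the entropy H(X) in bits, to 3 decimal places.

2.079 bits

H = −Σ pᵢ log₂ pᵢ.
−0.11·log₂(0.11) = 0.3503
−0.07·log₂(0.07) = 0.2686
−0.23·log₂(0.23) = 0.4877
−0.41·log₂(0.41) = 0.5274
−0.18·log₂(0.18) = 0.4453
Sum ≈ 2.0792 → 2.079 bits.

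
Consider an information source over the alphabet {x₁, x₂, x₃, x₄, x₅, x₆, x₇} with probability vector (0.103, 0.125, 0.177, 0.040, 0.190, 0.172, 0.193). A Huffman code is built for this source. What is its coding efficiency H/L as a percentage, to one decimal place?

97.5%

Entropy H = −Σ p log₂ p ≈ 2.6908 bits.
Huffman merges: 1/25+103/1000→143/1000; 1/8+143/1000→67/250; 43/250+177/1000→349/1000; 19/100+193/1000→383/1000; 67/250+349/1000→617/1000; 383/1000+617/1000→1. L = 69/25 ≈ 2.7600.
Efficiency = H/L = 2.6908/2.7600 = 97.5%.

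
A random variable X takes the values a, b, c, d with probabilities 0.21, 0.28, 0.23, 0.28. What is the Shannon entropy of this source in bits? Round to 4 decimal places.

H = −Σ pᵢ log₂ pᵢ.
−0.21·log₂(0.21) = 0.4728
−0.28·log₂(0.28) = 0.5142
−0.23·log₂(0.23) = 0.4877
−0.28·log₂(0.28) = 0.5142
Sum ≈ 1.9889 → 1.9889 bits.

1.9889 bits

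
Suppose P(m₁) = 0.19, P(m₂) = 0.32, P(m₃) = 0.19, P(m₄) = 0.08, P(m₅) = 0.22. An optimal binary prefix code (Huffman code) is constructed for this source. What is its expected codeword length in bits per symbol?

2.27 bits/symbol

Repeatedly combine the two least-probable nodes; the expected code length is the sum of the merged weights.
merge 2/25 + 19/100 → 27/100
merge 19/100 + 11/50 → 41/100
merge 27/100 + 8/25 → 59/100
merge 41/100 + 59/100 → 1
L = 27/100 + 41/100 + 59/100 + 1 = 227/100 = 2.27 bits/symbol.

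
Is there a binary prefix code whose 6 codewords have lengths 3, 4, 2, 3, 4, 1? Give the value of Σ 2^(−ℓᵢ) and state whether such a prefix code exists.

With common denominator 2^4 = 16: Σ 2^(−ℓᵢ) = 2/16 + 1/16 + 4/16 + 2/16 + 1/16 + 8/16 = 18/16 = 1.125.
Kraft's inequality requires Σ ≤ 1; here Σ = 1.125 > 1, so no such prefix code exists.

1.125; no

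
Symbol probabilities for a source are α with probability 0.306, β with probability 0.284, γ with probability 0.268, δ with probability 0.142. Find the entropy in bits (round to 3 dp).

H = −Σ pᵢ log₂ pᵢ.
−0.306·log₂(0.306) = 0.5228
−0.284·log₂(0.284) = 0.5158
−0.268·log₂(0.268) = 0.5091
−0.142·log₂(0.142) = 0.3999
Sum ≈ 1.9475 → 1.948 bits.

1.948 bits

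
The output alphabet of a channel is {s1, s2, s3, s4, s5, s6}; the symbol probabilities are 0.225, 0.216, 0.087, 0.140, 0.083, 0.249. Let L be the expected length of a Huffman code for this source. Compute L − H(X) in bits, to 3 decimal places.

0.017 bits

Entropy H = −Σ p log₂ p ≈ 2.4628 bits.
Huffman merges: 83/1000+87/1000→17/100; 7/50+17/100→31/100; 27/125+9/40→441/1000; 249/1000+31/100→559/1000; 441/1000+559/1000→1. L = 62/25 ≈ 2.4800.
L − H = 2.4800 − 2.4628 = 0.017 bits.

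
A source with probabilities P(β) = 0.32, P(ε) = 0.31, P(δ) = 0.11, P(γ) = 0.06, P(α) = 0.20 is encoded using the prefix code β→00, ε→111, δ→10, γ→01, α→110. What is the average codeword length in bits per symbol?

L̄ = Σ pᵢ·ℓᵢ = 0.32·2 + 0.31·3 + 0.11·2 + 0.06·2 + 0.20·3 = 2.51 bits/symbol.

2.51 bits/symbol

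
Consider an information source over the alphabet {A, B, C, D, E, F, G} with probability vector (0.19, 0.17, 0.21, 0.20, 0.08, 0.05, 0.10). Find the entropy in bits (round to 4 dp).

H = −Σ pᵢ log₂ pᵢ.
−0.19·log₂(0.19) = 0.4552
−0.17·log₂(0.17) = 0.4346
−0.21·log₂(0.21) = 0.4728
−0.20·log₂(0.20) = 0.4644
−0.08·log₂(0.08) = 0.2915
−0.05·log₂(0.05) = 0.2161
−0.10·log₂(0.10) = 0.3322
Sum ≈ 2.6668 → 2.6668 bits.

2.6668 bits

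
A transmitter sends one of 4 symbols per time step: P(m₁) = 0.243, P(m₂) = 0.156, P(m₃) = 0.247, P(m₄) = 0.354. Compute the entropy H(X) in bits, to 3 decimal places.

1.943 bits

H = −Σ pᵢ log₂ pᵢ.
−0.243·log₂(0.243) = 0.4960
−0.156·log₂(0.156) = 0.4181
−0.247·log₂(0.247) = 0.4983
−0.354·log₂(0.354) = 0.5304
Sum ≈ 1.9428 → 1.943 bits.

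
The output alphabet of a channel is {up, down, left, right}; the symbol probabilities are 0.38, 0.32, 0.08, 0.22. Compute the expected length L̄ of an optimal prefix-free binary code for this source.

Repeatedly combine the two least-probable nodes; the expected code length is the sum of the merged weights.
merge 2/25 + 11/50 → 3/10
merge 3/10 + 8/25 → 31/50
merge 19/50 + 31/50 → 1
L = 3/10 + 31/50 + 1 = 48/25 = 1.92 bits/symbol.

1.92 bits/symbol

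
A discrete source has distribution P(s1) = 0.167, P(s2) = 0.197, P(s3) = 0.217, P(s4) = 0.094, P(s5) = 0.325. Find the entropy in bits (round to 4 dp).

H = −Σ pᵢ log₂ pᵢ.
−0.167·log₂(0.167) = 0.4312
−0.197·log₂(0.197) = 0.4617
−0.217·log₂(0.217) = 0.4783
−0.094·log₂(0.094) = 0.3207
−0.325·log₂(0.325) = 0.5270
Sum ≈ 2.2189 → 2.2189 bits.

2.2189 bits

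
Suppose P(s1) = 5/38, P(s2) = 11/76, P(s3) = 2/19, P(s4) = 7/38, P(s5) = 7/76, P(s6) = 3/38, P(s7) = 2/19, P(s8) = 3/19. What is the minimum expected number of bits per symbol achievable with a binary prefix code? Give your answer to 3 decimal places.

2.987 bits/symbol

Repeatedly combine the two least-probable nodes; the expected code length is the sum of the merged weights.
merge 3/38 + 7/76 → 13/76
merge 2/19 + 2/19 → 4/19
merge 5/38 + 11/76 → 21/76
merge 3/19 + 13/76 → 25/76
merge 7/38 + 4/19 → 15/38
merge 21/76 + 25/76 → 23/38
merge 15/38 + 23/38 → 1
L = 13/76 + 4/19 + 21/76 + 25/76 + 15/38 + 23/38 + 1 = 227/76 ≈ 2.987 bits/symbol.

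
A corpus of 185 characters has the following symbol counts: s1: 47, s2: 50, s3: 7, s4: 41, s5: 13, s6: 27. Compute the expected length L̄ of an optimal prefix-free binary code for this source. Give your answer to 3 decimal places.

Probabilities are the counts divided by 185.
Repeatedly combine the two least-probable nodes; the expected code length is the sum of the merged weights.
merge 7/185 + 13/185 → 4/37
merge 4/37 + 27/185 → 47/185
merge 41/185 + 47/185 → 88/185
merge 47/185 + 10/37 → 97/185
merge 88/185 + 97/185 → 1
L = 4/37 + 47/185 + 88/185 + 97/185 + 1 = 437/185 ≈ 2.362 bits/symbol.

2.362 bits/symbol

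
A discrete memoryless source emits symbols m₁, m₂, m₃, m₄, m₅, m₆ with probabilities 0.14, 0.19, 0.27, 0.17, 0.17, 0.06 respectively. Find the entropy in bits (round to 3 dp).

2.475 bits

H = −Σ pᵢ log₂ pᵢ.
−0.14·log₂(0.14) = 0.3971
−0.19·log₂(0.19) = 0.4552
−0.27·log₂(0.27) = 0.5100
−0.17·log₂(0.17) = 0.4346
−0.17·log₂(0.17) = 0.4346
−0.06·log₂(0.06) = 0.2435
Sum ≈ 2.4751 → 2.475 bits.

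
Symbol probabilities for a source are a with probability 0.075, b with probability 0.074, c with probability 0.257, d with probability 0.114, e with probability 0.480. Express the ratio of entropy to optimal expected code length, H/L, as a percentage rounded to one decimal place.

99.8%

Entropy H = −Σ p log₂ p ≈ 1.9274 bits.
Huffman merges: 37/500+3/40→149/1000; 57/500+149/1000→263/1000; 257/1000+263/1000→13/25; 12/25+13/25→1. L = 483/250 ≈ 1.9320.
Efficiency = H/L = 1.9274/1.9320 = 99.8%.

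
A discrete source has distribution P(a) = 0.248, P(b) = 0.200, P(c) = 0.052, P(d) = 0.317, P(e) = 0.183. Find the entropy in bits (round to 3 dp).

2.159 bits

H = −Σ pᵢ log₂ pᵢ.
−0.248·log₂(0.248) = 0.4989
−0.200·log₂(0.200) = 0.4644
−0.052·log₂(0.052) = 0.2218
−0.317·log₂(0.317) = 0.5254
−0.183·log₂(0.183) = 0.4484
Sum ≈ 2.1588 → 2.159 bits.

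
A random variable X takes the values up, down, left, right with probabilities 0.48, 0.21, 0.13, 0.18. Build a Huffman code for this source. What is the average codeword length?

Repeatedly combine the two least-probable nodes; the expected code length is the sum of the merged weights.
merge 13/100 + 9/50 → 31/100
merge 21/100 + 31/100 → 13/25
merge 12/25 + 13/25 → 1
L = 31/100 + 13/25 + 1 = 183/100 = 1.83 bits/symbol.

1.83 bits/symbol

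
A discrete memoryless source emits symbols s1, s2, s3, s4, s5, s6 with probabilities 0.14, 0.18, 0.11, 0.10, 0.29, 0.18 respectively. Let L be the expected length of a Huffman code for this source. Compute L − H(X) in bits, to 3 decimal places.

Entropy H = −Σ p log₂ p ≈ 2.4881 bits.
Huffman merges: 1/10+11/100→21/100; 7/50+9/50→8/25; 9/50+21/100→39/100; 29/100+8/25→61/100; 39/100+61/100→1. L = 253/100 ≈ 2.5300.
L − H = 2.5300 − 2.4881 = 0.042 bits.

0.042 bits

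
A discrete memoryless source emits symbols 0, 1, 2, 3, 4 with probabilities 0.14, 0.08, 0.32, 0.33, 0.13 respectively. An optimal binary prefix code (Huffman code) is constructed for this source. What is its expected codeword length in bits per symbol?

Repeatedly combine the two least-probable nodes; the expected code length is the sum of the merged weights.
merge 2/25 + 13/100 → 21/100
merge 7/50 + 21/100 → 7/20
merge 8/25 + 33/100 → 13/20
merge 7/20 + 13/20 → 1
L = 21/100 + 7/20 + 13/20 + 1 = 221/100 = 2.21 bits/symbol.

2.21 bits/symbol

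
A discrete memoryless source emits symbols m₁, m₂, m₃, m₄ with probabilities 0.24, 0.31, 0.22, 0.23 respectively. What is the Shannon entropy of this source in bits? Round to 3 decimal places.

H = −Σ pᵢ log₂ pᵢ.
−0.24·log₂(0.24) = 0.4941
−0.31·log₂(0.31) = 0.5238
−0.22·log₂(0.22) = 0.4806
−0.23·log₂(0.23) = 0.4877
Sum ≈ 1.9862 → 1.986 bits.

1.986 bits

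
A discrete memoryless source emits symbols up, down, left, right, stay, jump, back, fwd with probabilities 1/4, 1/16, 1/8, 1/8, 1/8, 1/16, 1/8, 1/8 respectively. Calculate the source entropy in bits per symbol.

Each probability is a power of 1/2, so log₂(1/p) is an integer.
H = Σ p·log₂(1/p) = 1/4·2 + 1/16·4 + 1/8·3 + 1/8·3 + 1/8·3 + 1/16·4 + 1/8·3 + 1/8·3 = 2.875 bits.

2.875 bits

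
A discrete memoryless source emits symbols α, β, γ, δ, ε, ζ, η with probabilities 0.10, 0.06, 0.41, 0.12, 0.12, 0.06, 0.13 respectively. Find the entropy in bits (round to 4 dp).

2.4634 bits

H = −Σ pᵢ log₂ pᵢ.
−0.10·log₂(0.10) = 0.3322
−0.06·log₂(0.06) = 0.2435
−0.41·log₂(0.41) = 0.5274
−0.12·log₂(0.12) = 0.3671
−0.12·log₂(0.12) = 0.3671
−0.06·log₂(0.06) = 0.2435
−0.13·log₂(0.13) = 0.3826
Sum ≈ 2.4634 → 2.4634 bits.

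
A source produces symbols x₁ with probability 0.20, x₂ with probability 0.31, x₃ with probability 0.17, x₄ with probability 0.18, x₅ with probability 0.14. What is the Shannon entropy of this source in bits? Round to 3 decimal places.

H = −Σ pᵢ log₂ pᵢ.
−0.20·log₂(0.20) = 0.4644
−0.31·log₂(0.31) = 0.5238
−0.17·log₂(0.17) = 0.4346
−0.18·log₂(0.18) = 0.4453
−0.14·log₂(0.14) = 0.3971
Sum ≈ 2.2652 → 2.265 bits.

2.265 bits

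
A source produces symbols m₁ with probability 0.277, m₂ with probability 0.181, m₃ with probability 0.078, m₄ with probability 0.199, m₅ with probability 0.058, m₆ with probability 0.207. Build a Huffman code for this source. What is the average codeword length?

Repeatedly combine the two least-probable nodes; the expected code length is the sum of the merged weights.
merge 29/500 + 39/500 → 17/125
merge 17/125 + 181/1000 → 317/1000
merge 199/1000 + 207/1000 → 203/500
merge 277/1000 + 317/1000 → 297/500
merge 203/500 + 297/500 → 1
L = 17/125 + 317/1000 + 203/500 + 297/500 + 1 = 2453/1000 = 2.453 bits/symbol.

2.453 bits/symbol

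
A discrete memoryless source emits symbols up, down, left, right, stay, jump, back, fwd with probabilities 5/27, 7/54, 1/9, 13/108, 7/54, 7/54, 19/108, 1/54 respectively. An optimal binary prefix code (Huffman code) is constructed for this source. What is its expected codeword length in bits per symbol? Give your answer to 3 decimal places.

2.944 bits/symbol

Repeatedly combine the two least-probable nodes; the expected code length is the sum of the merged weights.
merge 1/54 + 1/9 → 7/54
merge 13/108 + 7/54 → 1/4
merge 7/54 + 7/54 → 7/27
merge 7/54 + 19/108 → 11/36
merge 5/27 + 1/4 → 47/108
merge 7/27 + 11/36 → 61/108
merge 47/108 + 61/108 → 1
L = 7/54 + 1/4 + 7/27 + 11/36 + 47/108 + 61/108 + 1 = 53/18 ≈ 2.944 bits/symbol.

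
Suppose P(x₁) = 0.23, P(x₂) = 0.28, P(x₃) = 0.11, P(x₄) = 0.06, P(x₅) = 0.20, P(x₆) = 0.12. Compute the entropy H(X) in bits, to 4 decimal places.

2.4272 bits

H = −Σ pᵢ log₂ pᵢ.
−0.23·log₂(0.23) = 0.4877
−0.28·log₂(0.28) = 0.5142
−0.11·log₂(0.11) = 0.3503
−0.06·log₂(0.06) = 0.2435
−0.20·log₂(0.20) = 0.4644
−0.12·log₂(0.12) = 0.3671
Sum ≈ 2.4272 → 2.4272 bits.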